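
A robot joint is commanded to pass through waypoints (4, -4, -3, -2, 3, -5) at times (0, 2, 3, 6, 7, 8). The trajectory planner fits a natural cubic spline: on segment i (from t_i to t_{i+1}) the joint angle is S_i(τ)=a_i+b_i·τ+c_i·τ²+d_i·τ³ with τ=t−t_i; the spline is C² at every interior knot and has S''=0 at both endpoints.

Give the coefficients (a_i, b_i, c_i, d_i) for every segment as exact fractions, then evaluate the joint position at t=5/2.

  seg 0: a=4 b=-21946/3723 c=0 d=3527/7446
  seg 1: a=-4 b=-784/3723 c=3527/1241 d=-6074/3723
  seg 2: a=-3 b=2156/3723 c=-2547/1241 d=7336/11169
  seg 3: a=-2 b=22334/3723 c=4789/1241 d=-18086/3723
  seg 4: a=3 b=-3190/3723 c=-13297/1241 d=13297/3723
S(5/2) = -4466/1241

Δ: Δ0=-4, Δ1=1, Δ2=1/3, Δ3=5, Δ4=-8
row 1: diag=6, rhs=30; c'=1/6, d'=5
row 2: denom=8−1·1/6=47/6; d'=(-4−1·5)/(47/6)=-54/47
row 3: denom=8−3·18/47=322/47; d'=(28−3·-54/47)/(322/47)=739/161
row 4: denom=4−1·47/322=1241/322; d'=(-78−1·739/161)/(1241/322)=-26594/1241
back: M4=-26594/1241
back: M3=739/161−47/322·-26594/1241=9578/1241
back: M2=-54/47−18/47·9578/1241=-5094/1241
back: M1=5−1/6·-5094/1241=7054/1241
M: M0=0, M1=7054/1241, M2=-5094/1241, M3=9578/1241, M4=-26594/1241, M5=0
seg 0: a=4, c=M0/2=0, d=(M1−M0)/(6·2)=3527/7446, b=Δ0−h0·(2M0+M1)/6=-21946/3723
seg 1: a=-4, c=M1/2=3527/1241, d=(M2−M1)/(6·1)=-6074/3723, b=Δ1−h1·(2M1+M2)/6=-784/3723
seg 2: a=-3, c=M2/2=-2547/1241, d=(M3−M2)/(6·3)=7336/11169, b=Δ2−h2·(2M2+M3)/6=2156/3723
seg 3: a=-2, c=M3/2=4789/1241, d=(M4−M3)/(6·1)=-18086/3723, b=Δ3−h3·(2M3+M4)/6=22334/3723
seg 4: a=3, c=M4/2=-13297/1241, d=(M5−M4)/(6·1)=13297/3723, b=Δ4−h4·(2M4+M5)/6=-3190/3723
t_q=5/2 → seg 1, τ=1/2; S=-4+-784/3723·τ+3527/1241·τ²+-6074/3723·τ³=-4466/1241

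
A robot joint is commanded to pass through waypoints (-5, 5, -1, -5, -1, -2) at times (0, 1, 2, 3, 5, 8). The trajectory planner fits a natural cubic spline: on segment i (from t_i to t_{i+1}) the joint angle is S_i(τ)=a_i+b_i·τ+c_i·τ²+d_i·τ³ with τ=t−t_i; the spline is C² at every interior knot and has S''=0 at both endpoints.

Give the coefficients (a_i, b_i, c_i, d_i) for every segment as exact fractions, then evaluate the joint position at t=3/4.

  seg 0: a=-5 b=17207/1200 c=0 d=-5207/1200
  seg 1: a=5 b=793/600 c=-5207/400 d=1367/240
  seg 2: a=-1 b=-9151/1200 c=407/100 d=-533/1200
  seg 3: a=-5 b=-491/600 c=219/80 d=-797/1200
  seg 4: a=-1 b=1297/600 c=-499/400 d=499/3600
S(3/4) = 100449/25600

Δ: Δ0=10, Δ1=-6, Δ2=-4, Δ3=2, Δ4=-1/3
row 1: diag=4, rhs=-96; c'=1/4, d'=-24
row 2: denom=4−1·1/4=15/4; d'=(12−1·-24)/(15/4)=48/5
row 3: denom=6−1·4/15=86/15; d'=(36−1·48/5)/(86/15)=198/43
row 4: denom=10−2·15/43=400/43; d'=(-14−2·198/43)/(400/43)=-499/200
back: M4=-499/200
back: M3=198/43−15/43·-499/200=219/40
back: M2=48/5−4/15·219/40=407/50
back: M1=-24−1/4·407/50=-5207/200
M: M0=0, M1=-5207/200, M2=407/50, M3=219/40, M4=-499/200, M5=0
seg 0: a=-5, c=M0/2=0, d=(M1−M0)/(6·1)=-5207/1200, b=Δ0−h0·(2M0+M1)/6=17207/1200
seg 1: a=5, c=M1/2=-5207/400, d=(M2−M1)/(6·1)=1367/240, b=Δ1−h1·(2M1+M2)/6=793/600
seg 2: a=-1, c=M2/2=407/100, d=(M3−M2)/(6·1)=-533/1200, b=Δ2−h2·(2M2+M3)/6=-9151/1200
seg 3: a=-5, c=M3/2=219/80, d=(M4−M3)/(6·2)=-797/1200, b=Δ3−h3·(2M3+M4)/6=-491/600
seg 4: a=-1, c=M4/2=-499/400, d=(M5−M4)/(6·3)=499/3600, b=Δ4−h4·(2M4+M5)/6=1297/600
t_q=3/4 → seg 0, τ=3/4; S=-5+17207/1200·τ+0·τ²+-5207/1200·τ³=100449/25600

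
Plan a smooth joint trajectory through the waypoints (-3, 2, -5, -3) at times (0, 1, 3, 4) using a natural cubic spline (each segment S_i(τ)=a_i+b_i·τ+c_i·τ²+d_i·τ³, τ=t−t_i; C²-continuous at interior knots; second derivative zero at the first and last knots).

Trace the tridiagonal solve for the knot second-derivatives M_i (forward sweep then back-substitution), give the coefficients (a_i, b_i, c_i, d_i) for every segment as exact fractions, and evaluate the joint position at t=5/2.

Δ: Δ0=5, Δ1=-7/2, Δ2=2
row 1: diag=6, rhs=-51; c'=1/3, d'=-17/2
row 2: denom=6−2·1/3=16/3; d'=(33−2·-17/2)/(16/3)=75/8
back: M2=75/8
back: M1=-17/2−1/3·75/8=-93/8
M: M0=0, M1=-93/8, M2=75/8, M3=0
seg 0: a=-3, c=M0/2=0, d=(M1−M0)/(6·1)=-31/16, b=Δ0−h0·(2M0+M1)/6=111/16
seg 1: a=2, c=M1/2=-93/16, d=(M2−M1)/(6·2)=7/4, b=Δ1−h1·(2M1+M2)/6=9/8
seg 2: a=-5, c=M2/2=75/16, d=(M3−M2)/(6·1)=-25/16, b=Δ2−h2·(2M2+M3)/6=-9/8
t_q=5/2 → seg 1, τ=3/2; S=2+9/8·τ+-93/16·τ²+7/4·τ³=-223/64

  seg 0: a=-3 b=111/16 c=0 d=-31/16
  seg 1: a=2 b=9/8 c=-93/16 d=7/4
  seg 2: a=-5 b=-9/8 c=75/16 d=-25/16
S(5/2) = -223/64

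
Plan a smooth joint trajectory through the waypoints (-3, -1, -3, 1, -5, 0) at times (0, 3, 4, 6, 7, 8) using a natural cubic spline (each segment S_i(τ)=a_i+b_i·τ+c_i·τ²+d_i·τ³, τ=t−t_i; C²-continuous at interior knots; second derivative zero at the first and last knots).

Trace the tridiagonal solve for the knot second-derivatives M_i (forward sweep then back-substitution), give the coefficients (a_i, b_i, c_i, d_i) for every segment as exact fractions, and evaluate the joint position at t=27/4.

  seg 0: a=-3 b=6436/2859 c=0 d=-1510/8577
  seg 1: a=-1 b=-7154/2859 c=-1510/953 d=5966/2859
  seg 2: a=-3 b=1684/2859 c=4456/953 d=-11351/5718
  seg 3: a=1 b=-12950/2859 c=-6895/953 d=16481/2859
  seg 4: a=-5 b=-4877/2859 c=9586/953 d=-9586/2859
S(27/4) = -246099/60992

Δ: Δ0=2/3, Δ1=-2, Δ2=2, Δ3=-6, Δ4=5
row 1: diag=8, rhs=-16; c'=1/8, d'=-2
row 2: denom=6−1·1/8=47/8; d'=(24−1·-2)/(47/8)=208/47
row 3: denom=6−2·16/47=250/47; d'=(-48−2·208/47)/(250/47)=-1336/125
row 4: denom=4−1·47/250=953/250; d'=(66−1·-1336/125)/(953/250)=19172/953
back: M4=19172/953
back: M3=-1336/125−47/250·19172/953=-13790/953
back: M2=208/47−16/47·-13790/953=8912/953
back: M1=-2−1/8·8912/953=-3020/953
M: M0=0, M1=-3020/953, M2=8912/953, M3=-13790/953, M4=19172/953, M5=0
seg 0: a=-3, c=M0/2=0, d=(M1−M0)/(6·3)=-1510/8577, b=Δ0−h0·(2M0+M1)/6=6436/2859
seg 1: a=-1, c=M1/2=-1510/953, d=(M2−M1)/(6·1)=5966/2859, b=Δ1−h1·(2M1+M2)/6=-7154/2859
seg 2: a=-3, c=M2/2=4456/953, d=(M3−M2)/(6·2)=-11351/5718, b=Δ2−h2·(2M2+M3)/6=1684/2859
seg 3: a=1, c=M3/2=-6895/953, d=(M4−M3)/(6·1)=16481/2859, b=Δ3−h3·(2M3+M4)/6=-12950/2859
seg 4: a=-5, c=M4/2=9586/953, d=(M5−M4)/(6·1)=-9586/2859, b=Δ4−h4·(2M4+M5)/6=-4877/2859
t_q=27/4 → seg 3, τ=3/4; S=1+-12950/2859·τ+-6895/953·τ²+16481/2859·τ³=-246099/60992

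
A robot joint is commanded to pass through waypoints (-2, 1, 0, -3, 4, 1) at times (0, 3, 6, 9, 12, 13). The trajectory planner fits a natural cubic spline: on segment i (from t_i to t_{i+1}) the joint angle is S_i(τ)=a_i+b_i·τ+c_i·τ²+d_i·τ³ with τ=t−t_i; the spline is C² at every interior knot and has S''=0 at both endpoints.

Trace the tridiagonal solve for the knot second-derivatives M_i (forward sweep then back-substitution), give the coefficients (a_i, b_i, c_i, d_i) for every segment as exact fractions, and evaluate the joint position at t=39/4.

Δ: Δ0=1, Δ1=-1/3, Δ2=-1, Δ3=7/3, Δ4=-3
row 1: diag=12, rhs=-8; c'=1/4, d'=-2/3
row 2: denom=12−3·1/4=45/4; d'=(-4−3·-2/3)/(45/4)=-8/45
row 3: denom=12−3·4/15=56/5; d'=(20−3·-8/45)/(56/5)=11/6
row 4: denom=8−3·15/56=403/56; d'=(-32−3·11/6)/(403/56)=-2100/403
back: M4=-2100/403
back: M3=11/6−15/56·-2100/403=3904/1209
back: M2=-8/45−4/15·3904/1209=-1256/1209
back: M1=-2/3−1/4·-1256/1209=-164/403
M: M0=0, M1=-164/403, M2=-1256/1209, M3=3904/1209, M4=-2100/403, M5=0
seg 0: a=-2, c=M0/2=0, d=(M1−M0)/(6·3)=-82/3627, b=Δ0−h0·(2M0+M1)/6=485/403
seg 1: a=1, c=M1/2=-82/403, d=(M2−M1)/(6·3)=-382/10881, b=Δ1−h1·(2M1+M2)/6=239/403
seg 2: a=0, c=M2/2=-628/1209, d=(M3−M2)/(6·3)=860/3627, b=Δ2−h2·(2M2+M3)/6=-635/403
seg 3: a=-3, c=M3/2=1952/1209, d=(M4−M3)/(6·3)=-5102/10881, b=Δ3−h3·(2M3+M4)/6=53/31
seg 4: a=4, c=M4/2=-1050/403, d=(M5−M4)/(6·1)=350/403, b=Δ4−h4·(2M4+M5)/6=-509/403
t_q=39/4 → seg 3, τ=3/4; S=-3+53/31·τ+1952/1209·τ²+-5102/10881·τ³=-12991/12896

  seg 0: a=-2 b=485/403 c=0 d=-82/3627
  seg 1: a=1 b=239/403 c=-82/403 d=-382/10881
  seg 2: a=0 b=-635/403 c=-628/1209 d=860/3627
  seg 3: a=-3 b=53/31 c=1952/1209 d=-5102/10881
  seg 4: a=4 b=-509/403 c=-1050/403 d=350/403
S(39/4) = -12991/12896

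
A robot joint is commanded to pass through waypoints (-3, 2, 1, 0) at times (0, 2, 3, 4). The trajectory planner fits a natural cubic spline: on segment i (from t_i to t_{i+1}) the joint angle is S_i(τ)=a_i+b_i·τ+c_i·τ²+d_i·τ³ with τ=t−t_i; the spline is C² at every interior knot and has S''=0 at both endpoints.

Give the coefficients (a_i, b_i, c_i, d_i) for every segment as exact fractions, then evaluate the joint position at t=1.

Δ: Δ0=5/2, Δ1=-1, Δ2=-1
row 1: diag=6, rhs=-21; c'=1/6, d'=-7/2
row 2: denom=4−1·1/6=23/6; d'=(0−1·-7/2)/(23/6)=21/23
back: M2=21/23
back: M1=-7/2−1/6·21/23=-84/23
M: M0=0, M1=-84/23, M2=21/23, M3=0
seg 0: a=-3, c=M0/2=0, d=(M1−M0)/(6·2)=-7/23, b=Δ0−h0·(2M0+M1)/6=171/46
seg 1: a=2, c=M1/2=-42/23, d=(M2−M1)/(6·1)=35/46, b=Δ1−h1·(2M1+M2)/6=3/46
seg 2: a=1, c=M2/2=21/46, d=(M3−M2)/(6·1)=-7/46, b=Δ2−h2·(2M2+M3)/6=-30/23
t_q=1 → seg 0, τ=1; S=-3+171/46·τ+0·τ²+-7/23·τ³=19/46

  seg 0: a=-3 b=171/46 c=0 d=-7/23
  seg 1: a=2 b=3/46 c=-42/23 d=35/46
  seg 2: a=1 b=-30/23 c=21/46 d=-7/46
S(1) = 19/46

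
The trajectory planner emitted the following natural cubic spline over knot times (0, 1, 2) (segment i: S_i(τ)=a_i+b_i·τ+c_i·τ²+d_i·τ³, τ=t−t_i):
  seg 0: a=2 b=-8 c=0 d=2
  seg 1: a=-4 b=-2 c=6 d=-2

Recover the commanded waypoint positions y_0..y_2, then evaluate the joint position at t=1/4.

y_0 = S_0(0) = a_0 = 2
y_1 = S_1(0) = a_1 = -4
y_2 = S_1(1) = -2
t_q=1/4 is in segment 0 (τ=1/4); S_0(τ)=1/32

y_0=2 y_1=-4 y_2=-2
S(1/4) = 1/32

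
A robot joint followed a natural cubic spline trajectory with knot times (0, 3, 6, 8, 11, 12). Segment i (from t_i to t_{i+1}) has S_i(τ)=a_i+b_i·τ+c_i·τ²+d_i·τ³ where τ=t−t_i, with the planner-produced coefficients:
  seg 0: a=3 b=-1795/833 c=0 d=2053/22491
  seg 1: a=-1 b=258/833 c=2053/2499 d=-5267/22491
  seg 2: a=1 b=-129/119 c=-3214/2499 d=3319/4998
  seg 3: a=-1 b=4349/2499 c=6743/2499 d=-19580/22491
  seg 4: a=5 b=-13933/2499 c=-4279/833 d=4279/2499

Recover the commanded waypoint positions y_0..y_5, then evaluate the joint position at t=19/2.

y_0 = S_0(0) = a_0 = 3
y_1 = S_1(0) = a_1 = -1
y_2 = S_2(0) = a_2 = 1
y_3 = S_3(0) = a_3 = -1
y_4 = S_4(0) = a_4 = 5
y_5 = S_4(1) = -4
t_q=19/2 is in segment 3 (τ=3/2); S_3(τ)=15805/3332

y_0=3 y_1=-1 y_2=1 y_3=-1 y_4=5 y_5=-4
S(19/2) = 15805/3332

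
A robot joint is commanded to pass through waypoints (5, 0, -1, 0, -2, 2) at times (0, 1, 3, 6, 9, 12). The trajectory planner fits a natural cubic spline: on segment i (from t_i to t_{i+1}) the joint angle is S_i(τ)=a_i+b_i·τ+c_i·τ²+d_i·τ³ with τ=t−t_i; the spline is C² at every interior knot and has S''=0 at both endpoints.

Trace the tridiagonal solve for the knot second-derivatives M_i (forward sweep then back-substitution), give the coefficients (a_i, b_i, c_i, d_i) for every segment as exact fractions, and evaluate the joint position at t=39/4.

Δ: Δ0=-5, Δ1=-1/2, Δ2=1/3, Δ3=-2/3, Δ4=4/3
row 1: diag=6, rhs=27; c'=1/3, d'=9/2
row 2: denom=10−2·1/3=28/3; d'=(5−2·9/2)/(28/3)=-3/7
row 3: denom=12−3·9/28=309/28; d'=(-6−3·-3/7)/(309/28)=-44/103
row 4: denom=12−3·28/103=1152/103; d'=(12−3·-44/103)/(1152/103)=19/16
back: M4=19/16
back: M3=-44/103−28/103·19/16=-3/4
back: M2=-3/7−9/28·-3/4=-3/16
back: M1=9/2−1/3·-3/16=73/16
M: M0=0, M1=73/16, M2=-3/16, M3=-3/4, M4=19/16, M5=0
seg 0: a=5, c=M0/2=0, d=(M1−M0)/(6·1)=73/96, b=Δ0−h0·(2M0+M1)/6=-553/96
seg 1: a=0, c=M1/2=73/32, d=(M2−M1)/(6·2)=-19/48, b=Δ1−h1·(2M1+M2)/6=-167/48
seg 2: a=-1, c=M2/2=-3/32, d=(M3−M2)/(6·3)=-1/32, b=Δ2−h2·(2M2+M3)/6=43/48
seg 3: a=0, c=M3/2=-3/8, d=(M4−M3)/(6·3)=31/288, b=Δ3−h3·(2M3+M4)/6=-49/96
seg 4: a=-2, c=M4/2=19/32, d=(M5−M4)/(6·3)=-19/288, b=Δ4−h4·(2M4+M5)/6=7/48
t_q=39/4 → seg 4, τ=3/4; S=-2+7/48·τ+19/32·τ²+-19/288·τ³=-3245/2048

  seg 0: a=5 b=-553/96 c=0 d=73/96
  seg 1: a=0 b=-167/48 c=73/32 d=-19/48
  seg 2: a=-1 b=43/48 c=-3/32 d=-1/32
  seg 3: a=0 b=-49/96 c=-3/8 d=31/288
  seg 4: a=-2 b=7/48 c=19/32 d=-19/288
S(39/4) = -3245/2048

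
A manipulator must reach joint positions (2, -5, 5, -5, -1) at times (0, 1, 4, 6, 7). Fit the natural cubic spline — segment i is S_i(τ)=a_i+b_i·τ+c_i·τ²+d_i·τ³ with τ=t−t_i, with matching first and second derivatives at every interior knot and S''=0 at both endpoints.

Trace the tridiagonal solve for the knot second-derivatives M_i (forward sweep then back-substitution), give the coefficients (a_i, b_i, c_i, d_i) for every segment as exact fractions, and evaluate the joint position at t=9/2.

  seg 0: a=2 b=-5311/591 c=0 d=1174/591
  seg 1: a=-5 b=-1789/591 c=1174/197 d=-2269/1773
  seg 2: a=5 b=-1078/591 c=-1095/197 d=4693/2364
  seg 3: a=-5 b=-139/591 c=2503/394 d=-2503/1182
S(9/2) = 18575/6304

Δ: Δ0=-7, Δ1=10/3, Δ2=-5, Δ3=4
row 1: diag=8, rhs=62; c'=3/8, d'=31/4
row 2: denom=10−3·3/8=71/8; d'=(-50−3·31/4)/(71/8)=-586/71
row 3: denom=6−2·16/71=394/71; d'=(54−2·-586/71)/(394/71)=2503/197
back: M3=2503/197
back: M2=-586/71−16/71·2503/197=-2190/197
back: M1=31/4−3/8·-2190/197=2348/197
M: M0=0, M1=2348/197, M2=-2190/197, M3=2503/197, M4=0
seg 0: a=2, c=M0/2=0, d=(M1−M0)/(6·1)=1174/591, b=Δ0−h0·(2M0+M1)/6=-5311/591
seg 1: a=-5, c=M1/2=1174/197, d=(M2−M1)/(6·3)=-2269/1773, b=Δ1−h1·(2M1+M2)/6=-1789/591
seg 2: a=5, c=M2/2=-1095/197, d=(M3−M2)/(6·2)=4693/2364, b=Δ2−h2·(2M2+M3)/6=-1078/591
seg 3: a=-5, c=M3/2=2503/394, d=(M4−M3)/(6·1)=-2503/1182, b=Δ3−h3·(2M3+M4)/6=-139/591
t_q=9/2 → seg 2, τ=1/2; S=5+-1078/591·τ+-1095/197·τ²+4693/2364·τ³=18575/6304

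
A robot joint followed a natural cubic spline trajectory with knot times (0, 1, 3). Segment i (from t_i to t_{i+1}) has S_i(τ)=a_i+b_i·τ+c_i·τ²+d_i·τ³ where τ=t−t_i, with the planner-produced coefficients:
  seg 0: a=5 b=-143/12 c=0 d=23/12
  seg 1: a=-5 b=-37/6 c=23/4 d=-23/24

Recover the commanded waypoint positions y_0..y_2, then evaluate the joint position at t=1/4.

y_0=5 y_1=-5 y_2=-2
S(1/4) = 525/256

y_0 = S_0(0) = a_0 = 5
y_1 = S_1(0) = a_1 = -5
y_2 = S_1(2) = -2
t_q=1/4 is in segment 0 (τ=1/4); S_0(τ)=525/256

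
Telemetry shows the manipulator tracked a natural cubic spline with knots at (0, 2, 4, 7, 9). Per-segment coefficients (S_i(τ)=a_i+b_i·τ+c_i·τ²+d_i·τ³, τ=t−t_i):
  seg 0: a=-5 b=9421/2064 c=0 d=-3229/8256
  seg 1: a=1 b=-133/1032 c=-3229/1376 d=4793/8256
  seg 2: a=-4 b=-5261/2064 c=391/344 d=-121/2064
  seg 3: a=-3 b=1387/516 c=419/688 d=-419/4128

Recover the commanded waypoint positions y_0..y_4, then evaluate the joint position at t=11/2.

y_0 = S_0(0) = a_0 = -5
y_1 = S_1(0) = a_1 = 1
y_2 = S_2(0) = a_2 = -4
y_3 = S_3(0) = a_3 = -3
y_4 = S_3(2) = 4
t_q=11/2 is in segment 2 (τ=3/2); S_2(τ)=-30073/5504

y_0=-5 y_1=1 y_2=-4 y_3=-3 y_4=4
S(11/2) = -30073/5504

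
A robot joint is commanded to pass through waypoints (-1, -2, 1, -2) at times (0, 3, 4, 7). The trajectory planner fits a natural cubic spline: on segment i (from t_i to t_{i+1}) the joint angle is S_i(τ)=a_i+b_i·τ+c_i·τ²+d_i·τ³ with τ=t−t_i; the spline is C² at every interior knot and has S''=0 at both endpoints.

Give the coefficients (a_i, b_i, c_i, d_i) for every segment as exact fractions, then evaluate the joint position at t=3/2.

Δ: Δ0=-1/3, Δ1=3, Δ2=-1
row 1: diag=8, rhs=20; c'=1/8, d'=5/2
row 2: denom=8−1·1/8=63/8; d'=(-24−1·5/2)/(63/8)=-212/63
back: M2=-212/63
back: M1=5/2−1/8·-212/63=184/63
M: M0=0, M1=184/63, M2=-212/63, M3=0
seg 0: a=-1, c=M0/2=0, d=(M1−M0)/(6·3)=92/567, b=Δ0−h0·(2M0+M1)/6=-113/63
seg 1: a=-2, c=M1/2=92/63, d=(M2−M1)/(6·1)=-22/21, b=Δ1−h1·(2M1+M2)/6=163/63
seg 2: a=1, c=M2/2=-106/63, d=(M3−M2)/(6·3)=106/567, b=Δ2−h2·(2M2+M3)/6=149/63
t_q=3/2 → seg 0, τ=3/2; S=-1+-113/63·τ+0·τ²+92/567·τ³=-22/7

  seg 0: a=-1 b=-113/63 c=0 d=92/567
  seg 1: a=-2 b=163/63 c=92/63 d=-22/21
  seg 2: a=1 b=149/63 c=-106/63 d=106/567
S(3/2) = -22/7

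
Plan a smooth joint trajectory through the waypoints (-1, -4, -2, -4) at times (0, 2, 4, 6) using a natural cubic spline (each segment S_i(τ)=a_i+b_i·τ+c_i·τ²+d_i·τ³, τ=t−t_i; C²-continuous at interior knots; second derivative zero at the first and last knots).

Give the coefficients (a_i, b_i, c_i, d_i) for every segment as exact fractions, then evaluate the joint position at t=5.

Δ: Δ0=-3/2, Δ1=1, Δ2=-1
row 1: diag=8, rhs=15; c'=1/4, d'=15/8
row 2: denom=8−2·1/4=15/2; d'=(-12−2·15/8)/(15/2)=-21/10
back: M2=-21/10
back: M1=15/8−1/4·-21/10=12/5
M: M0=0, M1=12/5, M2=-21/10, M3=0
seg 0: a=-1, c=M0/2=0, d=(M1−M0)/(6·2)=1/5, b=Δ0−h0·(2M0+M1)/6=-23/10
seg 1: a=-4, c=M1/2=6/5, d=(M2−M1)/(6·2)=-3/8, b=Δ1−h1·(2M1+M2)/6=1/10
seg 2: a=-2, c=M2/2=-21/20, d=(M3−M2)/(6·2)=7/40, b=Δ2−h2·(2M2+M3)/6=2/5
t_q=5 → seg 2, τ=1; S=-2+2/5·τ+-21/20·τ²+7/40·τ³=-99/40

  seg 0: a=-1 b=-23/10 c=0 d=1/5
  seg 1: a=-4 b=1/10 c=6/5 d=-3/8
  seg 2: a=-2 b=2/5 c=-21/20 d=7/40
S(5) = -99/40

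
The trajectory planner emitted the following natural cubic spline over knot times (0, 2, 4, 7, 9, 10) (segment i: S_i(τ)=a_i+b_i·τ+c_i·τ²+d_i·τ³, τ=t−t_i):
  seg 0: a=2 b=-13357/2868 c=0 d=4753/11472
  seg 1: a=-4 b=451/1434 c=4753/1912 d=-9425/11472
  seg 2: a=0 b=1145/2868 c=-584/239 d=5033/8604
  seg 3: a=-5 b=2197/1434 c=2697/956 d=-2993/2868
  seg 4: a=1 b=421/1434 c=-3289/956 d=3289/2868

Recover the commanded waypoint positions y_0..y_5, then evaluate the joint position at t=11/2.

y_0 = S_0(0) = a_0 = 2
y_1 = S_1(0) = a_1 = -4
y_2 = S_2(0) = a_2 = 0
y_3 = S_3(0) = a_3 = -5
y_4 = S_4(0) = a_4 = 1
y_5 = S_4(1) = -1
t_q=11/2 is in segment 2 (τ=3/2); S_2(τ)=-22369/7648

y_0=2 y_1=-4 y_2=0 y_3=-5 y_4=1 y_5=-1
S(11/2) = -22369/7648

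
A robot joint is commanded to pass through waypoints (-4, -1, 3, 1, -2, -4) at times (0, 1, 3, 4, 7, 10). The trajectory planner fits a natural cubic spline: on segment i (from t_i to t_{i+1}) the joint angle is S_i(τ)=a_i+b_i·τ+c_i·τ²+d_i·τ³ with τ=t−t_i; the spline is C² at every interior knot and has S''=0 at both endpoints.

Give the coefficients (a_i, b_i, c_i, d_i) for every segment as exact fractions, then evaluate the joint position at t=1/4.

  seg 0: a=-4 b=991/339 c=0 d=26/339
  seg 1: a=-1 b=1069/339 c=26/113 d=-547/1356
  seg 2: a=3 b=-260/339 c=-495/226 d=649/678
  seg 3: a=1 b=-1543/678 c=77/113 d=-521/6102
  seg 4: a=-2 b=-167/339 c=-59/678 d=59/6102
S(1/4) = -11817/3616

Δ: Δ0=3, Δ1=2, Δ2=-2, Δ3=-1, Δ4=-2/3
row 1: diag=6, rhs=-6; c'=1/3, d'=-1
row 2: denom=6−2·1/3=16/3; d'=(-24−2·-1)/(16/3)=-33/8
row 3: denom=8−1·3/16=125/16; d'=(6−1·-33/8)/(125/16)=162/125
row 4: denom=12−3·48/125=1356/125; d'=(2−3·162/125)/(1356/125)=-59/339
back: M4=-59/339
back: M3=162/125−48/125·-59/339=154/113
back: M2=-33/8−3/16·154/113=-495/113
back: M1=-1−1/3·-495/113=52/113
M: M0=0, M1=52/113, M2=-495/113, M3=154/113, M4=-59/339, M5=0
seg 0: a=-4, c=M0/2=0, d=(M1−M0)/(6·1)=26/339, b=Δ0−h0·(2M0+M1)/6=991/339
seg 1: a=-1, c=M1/2=26/113, d=(M2−M1)/(6·2)=-547/1356, b=Δ1−h1·(2M1+M2)/6=1069/339
seg 2: a=3, c=M2/2=-495/226, d=(M3−M2)/(6·1)=649/678, b=Δ2−h2·(2M2+M3)/6=-260/339
seg 3: a=1, c=M3/2=77/113, d=(M4−M3)/(6·3)=-521/6102, b=Δ3−h3·(2M3+M4)/6=-1543/678
seg 4: a=-2, c=M4/2=-59/678, d=(M5−M4)/(6·3)=59/6102, b=Δ4−h4·(2M4+M5)/6=-167/339
t_q=1/4 → seg 0, τ=1/4; S=-4+991/339·τ+0·τ²+26/339·τ³=-11817/3616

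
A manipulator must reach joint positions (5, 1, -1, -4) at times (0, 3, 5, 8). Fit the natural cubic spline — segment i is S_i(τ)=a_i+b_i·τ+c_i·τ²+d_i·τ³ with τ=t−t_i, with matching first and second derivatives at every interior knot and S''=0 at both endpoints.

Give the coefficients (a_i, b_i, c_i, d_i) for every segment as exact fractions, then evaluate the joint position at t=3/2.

Δ: Δ0=-4/3, Δ1=-1, Δ2=-1
row 1: diag=10, rhs=2; c'=1/5, d'=1/5
row 2: denom=10−2·1/5=48/5; d'=(0−2·1/5)/(48/5)=-1/24
back: M2=-1/24
back: M1=1/5−1/5·-1/24=5/24
M: M0=0, M1=5/24, M2=-1/24, M3=0
seg 0: a=5, c=M0/2=0, d=(M1−M0)/(6·3)=5/432, b=Δ0−h0·(2M0+M1)/6=-23/16
seg 1: a=1, c=M1/2=5/48, d=(M2−M1)/(6·2)=-1/48, b=Δ1−h1·(2M1+M2)/6=-9/8
seg 2: a=-1, c=M2/2=-1/48, d=(M3−M2)/(6·3)=1/432, b=Δ2−h2·(2M2+M3)/6=-23/24
t_q=3/2 → seg 0, τ=3/2; S=5+-23/16·τ+0·τ²+5/432·τ³=369/128

  seg 0: a=5 b=-23/16 c=0 d=5/432
  seg 1: a=1 b=-9/8 c=5/48 d=-1/48
  seg 2: a=-1 b=-23/24 c=-1/48 d=1/432
S(3/2) = 369/128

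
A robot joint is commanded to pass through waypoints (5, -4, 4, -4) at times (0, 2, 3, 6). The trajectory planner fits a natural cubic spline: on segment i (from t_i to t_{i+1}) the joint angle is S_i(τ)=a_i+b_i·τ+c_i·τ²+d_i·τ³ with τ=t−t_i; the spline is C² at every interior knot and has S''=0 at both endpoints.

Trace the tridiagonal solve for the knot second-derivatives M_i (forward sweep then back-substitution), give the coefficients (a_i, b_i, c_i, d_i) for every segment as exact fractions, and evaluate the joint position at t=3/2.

  seg 0: a=5 b=-2597/282 c=0 d=166/141
  seg 1: a=-4 b=1387/282 c=332/47 d=-1123/282
  seg 2: a=4 b=1001/141 c=-459/94 d=51/94
S(3/2) = -455/94

Δ: Δ0=-9/2, Δ1=8, Δ2=-8/3
row 1: diag=6, rhs=75; c'=1/6, d'=25/2
row 2: denom=8−1·1/6=47/6; d'=(-64−1·25/2)/(47/6)=-459/47
back: M2=-459/47
back: M1=25/2−1/6·-459/47=664/47
M: M0=0, M1=664/47, M2=-459/47, M3=0
seg 0: a=5, c=M0/2=0, d=(M1−M0)/(6·2)=166/141, b=Δ0−h0·(2M0+M1)/6=-2597/282
seg 1: a=-4, c=M1/2=332/47, d=(M2−M1)/(6·1)=-1123/282, b=Δ1−h1·(2M1+M2)/6=1387/282
seg 2: a=4, c=M2/2=-459/94, d=(M3−M2)/(6·3)=51/94, b=Δ2−h2·(2M2+M3)/6=1001/141
t_q=3/2 → seg 0, τ=3/2; S=5+-2597/282·τ+0·τ²+166/141·τ³=-455/94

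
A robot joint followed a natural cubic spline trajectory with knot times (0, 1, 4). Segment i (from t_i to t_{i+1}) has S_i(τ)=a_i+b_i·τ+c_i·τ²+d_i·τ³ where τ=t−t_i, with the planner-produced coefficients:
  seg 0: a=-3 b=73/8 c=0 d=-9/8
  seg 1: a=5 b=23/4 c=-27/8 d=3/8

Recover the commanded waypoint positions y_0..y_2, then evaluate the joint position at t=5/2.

y_0=-3 y_1=5 y_2=2
S(5/2) = 467/64

y_0 = S_0(0) = a_0 = -3
y_1 = S_1(0) = a_1 = 5
y_2 = S_1(3) = 2
t_q=5/2 is in segment 1 (τ=3/2); S_1(τ)=467/64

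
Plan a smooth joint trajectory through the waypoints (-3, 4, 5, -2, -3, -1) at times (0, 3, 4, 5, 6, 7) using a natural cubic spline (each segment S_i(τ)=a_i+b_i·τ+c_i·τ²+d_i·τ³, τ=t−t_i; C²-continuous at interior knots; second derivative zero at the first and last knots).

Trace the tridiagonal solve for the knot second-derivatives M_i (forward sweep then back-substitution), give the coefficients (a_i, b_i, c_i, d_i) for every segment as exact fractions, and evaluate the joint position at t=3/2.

  seg 0: a=-3 b=2434/1299 c=0 d=199/3897
  seg 1: a=4 b=4225/1299 c=199/433 d=-3523/1299
  seg 2: a=5 b=-5150/1299 c=-3324/433 d=6029/1299
  seg 3: a=-2 b=-7007/1299 c=2705/433 d=-2407/1299
  seg 4: a=-3 b=2002/1299 c=298/433 d=-298/1299
S(3/2) = -59/3464

Δ: Δ0=7/3, Δ1=1, Δ2=-7, Δ3=-1, Δ4=2
row 1: diag=8, rhs=-8; c'=1/8, d'=-1
row 2: denom=4−1·1/8=31/8; d'=(-48−1·-1)/(31/8)=-376/31
row 3: denom=4−1·8/31=116/31; d'=(36−1·-376/31)/(116/31)=373/29
row 4: denom=4−1·31/116=433/116; d'=(18−1·373/29)/(433/116)=596/433
back: M4=596/433
back: M3=373/29−31/116·596/433=5410/433
back: M2=-376/31−8/31·5410/433=-6648/433
back: M1=-1−1/8·-6648/433=398/433
M: M0=0, M1=398/433, M2=-6648/433, M3=5410/433, M4=596/433, M5=0
seg 0: a=-3, c=M0/2=0, d=(M1−M0)/(6·3)=199/3897, b=Δ0−h0·(2M0+M1)/6=2434/1299
seg 1: a=4, c=M1/2=199/433, d=(M2−M1)/(6·1)=-3523/1299, b=Δ1−h1·(2M1+M2)/6=4225/1299
seg 2: a=5, c=M2/2=-3324/433, d=(M3−M2)/(6·1)=6029/1299, b=Δ2−h2·(2M2+M3)/6=-5150/1299
seg 3: a=-2, c=M3/2=2705/433, d=(M4−M3)/(6·1)=-2407/1299, b=Δ3−h3·(2M3+M4)/6=-7007/1299
seg 4: a=-3, c=M4/2=298/433, d=(M5−M4)/(6·1)=-298/1299, b=Δ4−h4·(2M4+M5)/6=2002/1299
t_q=3/2 → seg 0, τ=3/2; S=-3+2434/1299·τ+0·τ²+199/3897·τ³=-59/3464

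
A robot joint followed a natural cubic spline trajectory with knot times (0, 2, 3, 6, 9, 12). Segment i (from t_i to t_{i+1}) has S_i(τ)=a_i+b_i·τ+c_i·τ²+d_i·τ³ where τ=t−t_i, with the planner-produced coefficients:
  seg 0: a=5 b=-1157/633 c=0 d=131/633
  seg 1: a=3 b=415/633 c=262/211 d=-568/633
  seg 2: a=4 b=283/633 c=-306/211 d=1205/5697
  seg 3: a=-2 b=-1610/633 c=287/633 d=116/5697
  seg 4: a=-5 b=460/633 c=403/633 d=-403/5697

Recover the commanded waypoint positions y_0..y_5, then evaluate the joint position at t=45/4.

y_0 = S_0(0) = a_0 = 5
y_1 = S_1(0) = a_1 = 3
y_2 = S_2(0) = a_2 = 4
y_3 = S_3(0) = a_3 = -2
y_4 = S_4(0) = a_4 = -5
y_5 = S_4(3) = 1
t_q=45/4 is in segment 4 (τ=9/4); S_4(τ)=-12797/13504

y_0=5 y_1=3 y_2=4 y_3=-2 y_4=-5 y_5=1
S(45/4) = -12797/13504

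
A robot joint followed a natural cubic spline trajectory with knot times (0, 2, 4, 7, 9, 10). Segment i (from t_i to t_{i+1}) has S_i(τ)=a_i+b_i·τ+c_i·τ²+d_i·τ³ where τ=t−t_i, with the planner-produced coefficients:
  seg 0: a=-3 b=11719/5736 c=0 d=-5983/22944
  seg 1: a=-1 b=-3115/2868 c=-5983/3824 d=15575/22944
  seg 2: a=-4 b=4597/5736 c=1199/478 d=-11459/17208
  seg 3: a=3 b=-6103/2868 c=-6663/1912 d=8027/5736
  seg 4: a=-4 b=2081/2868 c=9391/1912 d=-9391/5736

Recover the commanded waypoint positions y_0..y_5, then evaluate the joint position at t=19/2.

y_0 = S_0(0) = a_0 = -3
y_1 = S_1(0) = a_1 = -1
y_2 = S_2(0) = a_2 = -4
y_3 = S_3(0) = a_3 = 3
y_4 = S_4(0) = a_4 = -4
y_5 = S_4(1) = 0
t_q=19/2 is in segment 4 (τ=1/2); S_4(τ)=-39983/15296

y_0=-3 y_1=-1 y_2=-4 y_3=3 y_4=-4 y_5=0
S(19/2) = -39983/15296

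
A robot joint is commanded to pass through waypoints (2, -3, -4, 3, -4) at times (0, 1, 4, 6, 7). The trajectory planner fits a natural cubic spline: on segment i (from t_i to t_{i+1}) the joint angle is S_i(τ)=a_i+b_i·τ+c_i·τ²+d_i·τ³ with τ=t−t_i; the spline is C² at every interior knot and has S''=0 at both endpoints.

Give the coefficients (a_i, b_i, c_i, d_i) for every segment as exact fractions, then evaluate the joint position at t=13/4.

  seg 0: a=2 b=-3149/591 c=0 d=194/591
  seg 1: a=-3 b=-2567/591 c=194/197 d=208/1773
  seg 2: a=-4 b=2797/591 c=402/197 d=-6281/4728
  seg 3: a=3 b=-3601/1182 c=-4673/788 d=4673/2364
S(13/4) = -10167/1576

Δ: Δ0=-5, Δ1=-1/3, Δ2=7/2, Δ3=-7
row 1: diag=8, rhs=28; c'=3/8, d'=7/2
row 2: denom=10−3·3/8=71/8; d'=(23−3·7/2)/(71/8)=100/71
row 3: denom=6−2·16/71=394/71; d'=(-63−2·100/71)/(394/71)=-4673/394
back: M3=-4673/394
back: M2=100/71−16/71·-4673/394=804/197
back: M1=7/2−3/8·804/197=388/197
M: M0=0, M1=388/197, M2=804/197, M3=-4673/394, M4=0
seg 0: a=2, c=M0/2=0, d=(M1−M0)/(6·1)=194/591, b=Δ0−h0·(2M0+M1)/6=-3149/591
seg 1: a=-3, c=M1/2=194/197, d=(M2−M1)/(6·3)=208/1773, b=Δ1−h1·(2M1+M2)/6=-2567/591
seg 2: a=-4, c=M2/2=402/197, d=(M3−M2)/(6·2)=-6281/4728, b=Δ2−h2·(2M2+M3)/6=2797/591
seg 3: a=3, c=M3/2=-4673/788, d=(M4−M3)/(6·1)=4673/2364, b=Δ3−h3·(2M3+M4)/6=-3601/1182
t_q=13/4 → seg 1, τ=9/4; S=-3+-2567/591·τ+194/197·τ²+208/1773·τ³=-10167/1576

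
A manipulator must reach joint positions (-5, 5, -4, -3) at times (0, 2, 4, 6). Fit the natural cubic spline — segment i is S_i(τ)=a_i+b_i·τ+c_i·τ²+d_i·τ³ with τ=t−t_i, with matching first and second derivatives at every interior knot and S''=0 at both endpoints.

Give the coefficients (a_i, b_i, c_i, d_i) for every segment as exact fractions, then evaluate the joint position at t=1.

  seg 0: a=-5 b=118/15 c=0 d=-43/60
  seg 1: a=5 b=-11/15 c=-43/10 d=29/24
  seg 2: a=-4 b=-103/30 c=59/20 d=-59/120
S(1) = 43/20

Δ: Δ0=5, Δ1=-9/2, Δ2=1/2
row 1: diag=8, rhs=-57; c'=1/4, d'=-57/8
row 2: denom=8−2·1/4=15/2; d'=(30−2·-57/8)/(15/2)=59/10
back: M2=59/10
back: M1=-57/8−1/4·59/10=-43/5
M: M0=0, M1=-43/5, M2=59/10, M3=0
seg 0: a=-5, c=M0/2=0, d=(M1−M0)/(6·2)=-43/60, b=Δ0−h0·(2M0+M1)/6=118/15
seg 1: a=5, c=M1/2=-43/10, d=(M2−M1)/(6·2)=29/24, b=Δ1−h1·(2M1+M2)/6=-11/15
seg 2: a=-4, c=M2/2=59/20, d=(M3−M2)/(6·2)=-59/120, b=Δ2−h2·(2M2+M3)/6=-103/30
t_q=1 → seg 0, τ=1; S=-5+118/15·τ+0·τ²+-43/60·τ³=43/20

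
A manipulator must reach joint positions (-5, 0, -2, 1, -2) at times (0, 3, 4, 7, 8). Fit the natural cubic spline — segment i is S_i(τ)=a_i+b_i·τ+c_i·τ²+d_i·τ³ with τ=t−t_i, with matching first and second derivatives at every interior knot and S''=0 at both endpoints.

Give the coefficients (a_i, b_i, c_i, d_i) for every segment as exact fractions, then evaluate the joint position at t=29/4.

  seg 0: a=-5 b=1433/432 c=0 d=-713/3888
  seg 1: a=0 b=-353/216 c=-713/432 d=185/144
  seg 2: a=-2 b=-467/432 c=119/54 d=-1957/3888
  seg 3: a=1 b=-313/216 c=-335/144 d=335/432
S(29/4) = 4649/9216

Δ: Δ0=5/3, Δ1=-2, Δ2=1, Δ3=-3
row 1: diag=8, rhs=-22; c'=1/8, d'=-11/4
row 2: denom=8−1·1/8=63/8; d'=(18−1·-11/4)/(63/8)=166/63
row 3: denom=8−3·8/21=48/7; d'=(-24−3·166/63)/(48/7)=-335/72
back: M3=-335/72
back: M2=166/63−8/21·-335/72=119/27
back: M1=-11/4−1/8·119/27=-713/216
M: M0=0, M1=-713/216, M2=119/27, M3=-335/72, M4=0
seg 0: a=-5, c=M0/2=0, d=(M1−M0)/(6·3)=-713/3888, b=Δ0−h0·(2M0+M1)/6=1433/432
seg 1: a=0, c=M1/2=-713/432, d=(M2−M1)/(6·1)=185/144, b=Δ1−h1·(2M1+M2)/6=-353/216
seg 2: a=-2, c=M2/2=119/54, d=(M3−M2)/(6·3)=-1957/3888, b=Δ2−h2·(2M2+M3)/6=-467/432
seg 3: a=1, c=M3/2=-335/144, d=(M4−M3)/(6·1)=335/432, b=Δ3−h3·(2M3+M4)/6=-313/216
t_q=29/4 → seg 3, τ=1/4; S=1+-313/216·τ+-335/144·τ²+335/432·τ³=4649/9216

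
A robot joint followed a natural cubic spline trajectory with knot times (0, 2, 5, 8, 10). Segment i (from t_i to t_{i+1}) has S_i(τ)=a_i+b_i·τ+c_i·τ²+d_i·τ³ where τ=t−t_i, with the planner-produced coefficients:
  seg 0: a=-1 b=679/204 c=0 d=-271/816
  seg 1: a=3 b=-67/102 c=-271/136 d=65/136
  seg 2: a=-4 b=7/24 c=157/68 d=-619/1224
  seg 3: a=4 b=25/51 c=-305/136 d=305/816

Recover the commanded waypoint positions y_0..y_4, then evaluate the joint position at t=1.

y_0 = S_0(0) = a_0 = -1
y_1 = S_1(0) = a_1 = 3
y_2 = S_2(0) = a_2 = -4
y_3 = S_3(0) = a_3 = 4
y_4 = S_3(2) = -1
t_q=1 is in segment 0 (τ=1); S_0(τ)=543/272

y_0=-1 y_1=3 y_2=-4 y_3=4 y_4=-1
S(1) = 543/272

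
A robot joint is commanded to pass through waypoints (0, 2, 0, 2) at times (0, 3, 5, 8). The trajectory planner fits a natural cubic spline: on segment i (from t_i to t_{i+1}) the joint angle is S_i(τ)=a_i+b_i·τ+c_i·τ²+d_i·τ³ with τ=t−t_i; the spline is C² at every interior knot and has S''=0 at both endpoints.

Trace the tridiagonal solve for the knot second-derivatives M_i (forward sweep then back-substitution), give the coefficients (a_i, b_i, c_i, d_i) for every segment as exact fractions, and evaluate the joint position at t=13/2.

  seg 0: a=0 b=31/24 c=0 d=-5/72
  seg 1: a=2 b=-7/12 c=-5/8 d=5/24
  seg 2: a=0 b=-7/12 c=5/8 d=-5/72
S(13/2) = 19/64

Δ: Δ0=2/3, Δ1=-1, Δ2=2/3
row 1: diag=10, rhs=-10; c'=1/5, d'=-1
row 2: denom=10−2·1/5=48/5; d'=(10−2·-1)/(48/5)=5/4
back: M2=5/4
back: M1=-1−1/5·5/4=-5/4
M: M0=0, M1=-5/4, M2=5/4, M3=0
seg 0: a=0, c=M0/2=0, d=(M1−M0)/(6·3)=-5/72, b=Δ0−h0·(2M0+M1)/6=31/24
seg 1: a=2, c=M1/2=-5/8, d=(M2−M1)/(6·2)=5/24, b=Δ1−h1·(2M1+M2)/6=-7/12
seg 2: a=0, c=M2/2=5/8, d=(M3−M2)/(6·3)=-5/72, b=Δ2−h2·(2M2+M3)/6=-7/12
t_q=13/2 → seg 2, τ=3/2; S=0+-7/12·τ+5/8·τ²+-5/72·τ³=19/64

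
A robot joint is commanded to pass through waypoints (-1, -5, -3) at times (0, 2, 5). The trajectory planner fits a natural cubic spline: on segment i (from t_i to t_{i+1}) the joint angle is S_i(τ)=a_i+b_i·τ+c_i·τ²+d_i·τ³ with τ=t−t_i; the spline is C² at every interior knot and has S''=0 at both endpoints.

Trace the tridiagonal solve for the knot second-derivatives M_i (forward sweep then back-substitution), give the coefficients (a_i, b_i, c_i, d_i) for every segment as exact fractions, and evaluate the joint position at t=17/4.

Δ: Δ0=-2, Δ1=2/3
row 1: diag=10, rhs=16; c'=3/10, d'=8/5
back: M1=8/5
M: M0=0, M1=8/5, M2=0
seg 0: a=-1, c=M0/2=0, d=(M1−M0)/(6·2)=2/15, b=Δ0−h0·(2M0+M1)/6=-38/15
seg 1: a=-5, c=M1/2=4/5, d=(M2−M1)/(6·3)=-4/45, b=Δ1−h1·(2M1+M2)/6=-14/15
t_q=17/4 → seg 1, τ=9/4; S=-5+-14/15·τ+4/5·τ²+-4/45·τ³=-65/16

  seg 0: a=-1 b=-38/15 c=0 d=2/15
  seg 1: a=-5 b=-14/15 c=4/5 d=-4/45
S(17/4) = -65/16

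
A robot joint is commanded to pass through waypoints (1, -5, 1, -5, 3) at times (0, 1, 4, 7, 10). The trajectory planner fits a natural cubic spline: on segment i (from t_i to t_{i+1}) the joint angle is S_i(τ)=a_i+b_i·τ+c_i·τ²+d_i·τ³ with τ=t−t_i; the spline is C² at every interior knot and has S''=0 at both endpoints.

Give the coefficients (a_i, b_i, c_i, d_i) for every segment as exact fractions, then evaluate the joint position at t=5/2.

  seg 0: a=1 b=-1183/162 c=0 d=211/162
  seg 1: a=-5 b=-275/81 c=211/54 d=-1025/1458
  seg 2: a=1 b=173/162 c=-196/81 d=679/1458
  seg 3: a=-5 b=-71/81 c=287/162 d=-287/1458
S(5/2) = -529/144

Δ: Δ0=-6, Δ1=2, Δ2=-2, Δ3=8/3
row 1: diag=8, rhs=48; c'=3/8, d'=6
row 2: denom=12−3·3/8=87/8; d'=(-24−3·6)/(87/8)=-112/29
row 3: denom=12−3·8/29=324/29; d'=(28−3·-112/29)/(324/29)=287/81
back: M3=287/81
back: M2=-112/29−8/29·287/81=-392/81
back: M1=6−3/8·-392/81=211/27
M: M0=0, M1=211/27, M2=-392/81, M3=287/81, M4=0
seg 0: a=1, c=M0/2=0, d=(M1−M0)/(6·1)=211/162, b=Δ0−h0·(2M0+M1)/6=-1183/162
seg 1: a=-5, c=M1/2=211/54, d=(M2−M1)/(6·3)=-1025/1458, b=Δ1−h1·(2M1+M2)/6=-275/81
seg 2: a=1, c=M2/2=-196/81, d=(M3−M2)/(6·3)=679/1458, b=Δ2−h2·(2M2+M3)/6=173/162
seg 3: a=-5, c=M3/2=287/162, d=(M4−M3)/(6·3)=-287/1458, b=Δ3−h3·(2M3+M4)/6=-71/81
t_q=5/2 → seg 1, τ=3/2; S=-5+-275/81·τ+211/54·τ²+-1025/1458·τ³=-529/144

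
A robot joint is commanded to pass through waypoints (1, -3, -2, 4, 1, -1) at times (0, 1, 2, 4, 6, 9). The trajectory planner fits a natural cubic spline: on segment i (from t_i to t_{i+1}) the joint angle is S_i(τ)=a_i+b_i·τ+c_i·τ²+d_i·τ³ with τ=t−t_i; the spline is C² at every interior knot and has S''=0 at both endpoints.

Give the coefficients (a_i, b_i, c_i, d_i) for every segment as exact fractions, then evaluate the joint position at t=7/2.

Δ: Δ0=-4, Δ1=1, Δ2=3, Δ3=-3/2, Δ4=-2/3
row 1: diag=4, rhs=30; c'=1/4, d'=15/2
row 2: denom=6−1·1/4=23/4; d'=(12−1·15/2)/(23/4)=18/23
row 3: denom=8−2·8/23=168/23; d'=(-27−2·18/23)/(168/23)=-219/56
row 4: denom=10−2·23/84=397/42; d'=(5−2·-219/56)/(397/42)=1077/794
back: M4=1077/794
back: M3=-219/56−23/84·1077/794=-1700/397
back: M2=18/23−8/23·-1700/397=902/397
back: M1=15/2−1/4·902/397=2752/397
M: M0=0, M1=2752/397, M2=902/397, M3=-1700/397, M4=1077/794, M5=0
seg 0: a=1, c=M0/2=0, d=(M1−M0)/(6·1)=1376/1191, b=Δ0−h0·(2M0+M1)/6=-6140/1191
seg 1: a=-3, c=M1/2=1376/397, d=(M2−M1)/(6·1)=-925/1191, b=Δ1−h1·(2M1+M2)/6=-2012/1191
seg 2: a=-2, c=M2/2=451/397, d=(M3−M2)/(6·2)=-1301/2382, b=Δ2−h2·(2M2+M3)/6=3469/1191
seg 3: a=4, c=M3/2=-850/397, d=(M4−M3)/(6·2)=4477/9528, b=Δ3−h3·(2M3+M4)/6=1075/1191
seg 4: a=1, c=M4/2=1077/1588, d=(M5−M4)/(6·3)=-359/4764, b=Δ4−h4·(2M4+M5)/6=-4819/2382
t_q=7/2 → seg 2, τ=3/2; S=-2+3469/1191·τ+451/397·τ²+-1301/2382·τ³=19575/6352

  seg 0: a=1 b=-6140/1191 c=0 d=1376/1191
  seg 1: a=-3 b=-2012/1191 c=1376/397 d=-925/1191
  seg 2: a=-2 b=3469/1191 c=451/397 d=-1301/2382
  seg 3: a=4 b=1075/1191 c=-850/397 d=4477/9528
  seg 4: a=1 b=-4819/2382 c=1077/1588 d=-359/4764
S(7/2) = 19575/6352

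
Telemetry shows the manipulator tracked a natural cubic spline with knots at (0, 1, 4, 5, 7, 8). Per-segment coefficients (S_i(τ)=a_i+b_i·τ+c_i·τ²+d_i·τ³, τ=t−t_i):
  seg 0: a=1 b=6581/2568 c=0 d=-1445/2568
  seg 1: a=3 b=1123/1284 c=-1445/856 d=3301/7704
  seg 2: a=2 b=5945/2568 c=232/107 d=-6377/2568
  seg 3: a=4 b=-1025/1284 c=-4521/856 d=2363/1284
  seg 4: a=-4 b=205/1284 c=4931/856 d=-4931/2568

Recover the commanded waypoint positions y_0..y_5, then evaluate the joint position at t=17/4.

y_0 = S_0(0) = a_0 = 1
y_1 = S_1(0) = a_1 = 3
y_2 = S_2(0) = a_2 = 2
y_3 = S_3(0) = a_3 = 4
y_4 = S_4(0) = a_4 = -4
y_5 = S_4(1) = 0
t_q=17/4 is in segment 2 (τ=1/4); S_2(τ)=146573/54784

y_0=1 y_1=3 y_2=2 y_3=4 y_4=-4 y_5=0
S(17/4) = 146573/54784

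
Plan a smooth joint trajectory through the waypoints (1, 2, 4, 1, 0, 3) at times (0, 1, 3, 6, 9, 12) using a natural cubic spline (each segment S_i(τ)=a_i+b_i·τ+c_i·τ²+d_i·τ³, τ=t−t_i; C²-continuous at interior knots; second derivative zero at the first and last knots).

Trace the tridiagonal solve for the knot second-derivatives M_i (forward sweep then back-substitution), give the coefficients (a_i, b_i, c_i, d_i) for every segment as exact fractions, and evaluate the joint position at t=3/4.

Δ: Δ0=1, Δ1=1, Δ2=-1, Δ3=-1/3, Δ4=1
row 1: diag=6, rhs=0; c'=1/3, d'=0
row 2: denom=10−2·1/3=28/3; d'=(-12−2·0)/(28/3)=-9/7
row 3: denom=12−3·9/28=309/28; d'=(4−3·-9/7)/(309/28)=220/309
row 4: denom=12−3·28/103=1152/103; d'=(8−3·220/309)/(1152/103)=151/288
back: M4=151/288
back: M3=220/309−28/103·151/288=41/72
back: M2=-9/7−9/28·41/72=-47/32
back: M1=0−1/3·-47/32=47/96
M: M0=0, M1=47/96, M2=-47/32, M3=41/72, M4=151/288, M5=0
seg 0: a=1, c=M0/2=0, d=(M1−M0)/(6·1)=47/576, b=Δ0−h0·(2M0+M1)/6=529/576
seg 1: a=2, c=M1/2=47/192, d=(M2−M1)/(6·2)=-47/288, b=Δ1−h1·(2M1+M2)/6=335/288
seg 2: a=4, c=M2/2=-47/64, d=(M3−M2)/(6·3)=587/5184, b=Δ2−h2·(2M2+M3)/6=53/288
seg 3: a=1, c=M3/2=41/144, d=(M4−M3)/(6·3)=-13/5184, b=Δ3−h3·(2M3+M4)/6=-671/576
seg 4: a=0, c=M4/2=151/576, d=(M5−M4)/(6·3)=-151/5184, b=Δ4−h4·(2M4+M5)/6=137/288
t_q=3/4 → seg 0, τ=3/4; S=1+529/576·τ+0·τ²+47/576·τ³=21175/12288

  seg 0: a=1 b=529/576 c=0 d=47/576
  seg 1: a=2 b=335/288 c=47/192 d=-47/288
  seg 2: a=4 b=53/288 c=-47/64 d=587/5184
  seg 3: a=1 b=-671/576 c=41/144 d=-13/5184
  seg 4: a=0 b=137/288 c=151/576 d=-151/5184
S(3/4) = 21175/12288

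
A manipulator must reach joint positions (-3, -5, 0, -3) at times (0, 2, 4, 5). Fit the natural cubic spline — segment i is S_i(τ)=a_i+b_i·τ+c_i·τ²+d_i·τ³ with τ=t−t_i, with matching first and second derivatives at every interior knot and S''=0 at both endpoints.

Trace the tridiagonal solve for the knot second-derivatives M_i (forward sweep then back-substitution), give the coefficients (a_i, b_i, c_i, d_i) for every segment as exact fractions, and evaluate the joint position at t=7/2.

  seg 0: a=-3 b=-27/11 c=0 d=4/11
  seg 1: a=-5 b=21/11 c=24/11 d=-83/88
  seg 2: a=0 b=-15/22 c=-153/44 d=51/44
S(7/2) = -289/704

Δ: Δ0=-1, Δ1=5/2, Δ2=-3
row 1: diag=8, rhs=21; c'=1/4, d'=21/8
row 2: denom=6−2·1/4=11/2; d'=(-33−2·21/8)/(11/2)=-153/22
back: M2=-153/22
back: M1=21/8−1/4·-153/22=48/11
M: M0=0, M1=48/11, M2=-153/22, M3=0
seg 0: a=-3, c=M0/2=0, d=(M1−M0)/(6·2)=4/11, b=Δ0−h0·(2M0+M1)/6=-27/11
seg 1: a=-5, c=M1/2=24/11, d=(M2−M1)/(6·2)=-83/88, b=Δ1−h1·(2M1+M2)/6=21/11
seg 2: a=0, c=M2/2=-153/44, d=(M3−M2)/(6·1)=51/44, b=Δ2−h2·(2M2+M3)/6=-15/22
t_q=7/2 → seg 1, τ=3/2; S=-5+21/11·τ+24/11·τ²+-83/88·τ³=-289/704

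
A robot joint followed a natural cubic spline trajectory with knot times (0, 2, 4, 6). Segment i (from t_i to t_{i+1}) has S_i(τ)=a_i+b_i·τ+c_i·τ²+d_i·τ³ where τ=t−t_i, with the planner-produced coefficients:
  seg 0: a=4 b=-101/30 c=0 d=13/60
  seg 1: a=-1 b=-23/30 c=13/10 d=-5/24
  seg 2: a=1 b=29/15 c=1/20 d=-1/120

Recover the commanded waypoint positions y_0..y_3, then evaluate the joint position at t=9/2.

y_0 = S_0(0) = a_0 = 4
y_1 = S_1(0) = a_1 = -1
y_2 = S_2(0) = a_2 = 1
y_3 = S_2(2) = 5
t_q=9/2 is in segment 2 (τ=1/2); S_2(τ)=633/320

y_0=4 y_1=-1 y_2=1 y_3=5
S(9/2) = 633/320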